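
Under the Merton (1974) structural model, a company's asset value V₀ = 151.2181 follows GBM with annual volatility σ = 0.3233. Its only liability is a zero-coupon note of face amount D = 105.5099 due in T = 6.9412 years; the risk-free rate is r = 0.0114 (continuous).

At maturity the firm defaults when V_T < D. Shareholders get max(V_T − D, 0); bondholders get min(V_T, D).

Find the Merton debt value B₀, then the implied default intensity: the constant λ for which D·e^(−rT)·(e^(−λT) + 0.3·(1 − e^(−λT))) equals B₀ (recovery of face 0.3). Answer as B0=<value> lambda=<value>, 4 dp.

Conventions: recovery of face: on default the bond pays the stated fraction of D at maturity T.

With assets at 151.2181 and a single debt payment of 105.5099 at 6.9412 years:
d₁ = [ln(V₀/D) + (r + σ²/2)T] / (σ√T)
   = [ln(151.2181/105.5099) + (0.0114 + 0.5·0.3233²)·6.9412] / (0.3233·√6.9412)
   = [0.359918 + 0.441887] / 0.851771 = 0.941339
d₂ = d₁ − σ√T = 0.941339 − 0.851771 = 0.089567
N(d₁) = 0.826734,  N(d₂) = 0.535684,  e^(−rT) = 0.923920
E₀ = V₀·N(d₁) − D·e^(−rT)·N(d₂)
   = 151.2181·0.826734 − 105.5099·0.923920·0.535684 = 72.797214
B₀ = V₀ − E₀ = 151.2181 − 72.797214 = 78.420886
e^(−λT) = (B₀·e^(rT)/D − 0.3)/(1 − 0.3) = (78.4209·1.082345/105.5099 − 0.3)/0.7 = 0.72065645
λ = −ln(0.72065645)/6.9412 = 0.047195

B0=78.4209 lambda=0.0472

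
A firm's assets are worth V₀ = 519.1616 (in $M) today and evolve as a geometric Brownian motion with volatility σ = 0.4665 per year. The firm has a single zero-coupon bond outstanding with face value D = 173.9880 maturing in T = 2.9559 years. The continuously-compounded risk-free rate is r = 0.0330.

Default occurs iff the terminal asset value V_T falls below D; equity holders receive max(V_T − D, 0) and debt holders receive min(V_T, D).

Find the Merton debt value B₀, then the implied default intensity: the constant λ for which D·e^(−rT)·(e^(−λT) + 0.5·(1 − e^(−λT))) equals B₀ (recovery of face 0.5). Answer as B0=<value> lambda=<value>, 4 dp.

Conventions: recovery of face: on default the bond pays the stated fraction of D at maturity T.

B0=151.2428 lambda=0.0294

With assets at 519.1616 and a single debt payment of 173.9880 at 2.9559 years:
d₁ = [ln(V₀/D) + (r + σ²/2)T] / (σ√T)
   = [ln(519.1616/173.9880) + (0.0330 + 0.5·0.4665²)·2.9559] / (0.4665·√2.9559)
   = [1.093229 + 0.419180] / 0.802041 = 1.885700
d₂ = d₁ − σ√T = 1.885700 − 0.802041 = 1.083659
N(d₁) = 0.970332,  N(d₂) = 0.860742,  e^(−rT) = 0.907062
E₀ = V₀·N(d₁) − D·e^(−rT)·N(d₂)
   = 519.1616·0.970332 − 173.9880·0.907062·0.860742 = 367.918802
B₀ = V₀ − E₀ = 519.1616 − 367.918802 = 151.242798
e^(−λT) = (B₀·e^(rT)/D − 0.5)/(1 − 0.5) = (151.2428·1.102461/173.9880 − 0.5)/0.5 = 0.91667524
λ = −ln(0.91667524)/2.9559 = 0.029433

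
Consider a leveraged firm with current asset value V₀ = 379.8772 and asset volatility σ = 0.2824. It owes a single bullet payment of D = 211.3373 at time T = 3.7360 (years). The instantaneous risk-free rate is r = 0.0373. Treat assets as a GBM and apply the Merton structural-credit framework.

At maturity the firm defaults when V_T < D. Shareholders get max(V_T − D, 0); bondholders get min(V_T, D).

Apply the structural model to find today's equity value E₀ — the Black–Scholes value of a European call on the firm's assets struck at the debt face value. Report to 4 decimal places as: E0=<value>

Apply the equity-as-call identities (strike 211.3373, horizon 3.7360 years):
d₁ = [ln(V₀/D) + (r + σ²/2)T] / (σ√T)
   = [ln(379.8772/211.3373) + (0.0373 + 0.5·0.2824²)·3.7360] / (0.2824·√3.7360)
   = [0.586393 + 0.288325] / 0.545843 = 1.602507
d₂ = d₁ − σ√T = 1.602507 − 0.545843 = 1.056663
N(d₁) = 0.945478,  N(d₂) = 0.854667,  e^(−rT) = 0.869921
E₀ = V₀·N(d₁) − D·e^(−rT)·N(d₂)
   = 379.8772·0.945478 − 211.3373·0.869921·0.854667 = 202.037780

E0=202.0378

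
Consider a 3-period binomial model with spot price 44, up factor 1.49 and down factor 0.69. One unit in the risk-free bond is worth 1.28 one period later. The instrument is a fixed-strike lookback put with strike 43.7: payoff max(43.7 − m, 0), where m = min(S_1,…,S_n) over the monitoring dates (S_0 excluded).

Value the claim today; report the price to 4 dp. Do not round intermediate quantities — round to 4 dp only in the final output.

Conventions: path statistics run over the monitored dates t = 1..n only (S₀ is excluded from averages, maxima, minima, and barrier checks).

Under the martingale measure an up-move has probability p* = 0.7375; value the claim as the probability-weighted average of per-path payoffs, discounted 3 periods at R = 1.28.
Enumerate all 2^3 = 8 price paths (U = up ×1.49, D = down ×0.69); each path with k up-moves has probability p*^k·(1−p*)^(3−k).
DDD: m=14.4544, payoff=29.2456, prob=0.018088
UDD: m=31.2131, payoff=12.4869, prob=0.050818
DUD: m=30.3600, payoff=13.3400, prob=0.050818
UUD: m=65.5600, payoff=0.0000, prob=0.142775
DDU: m=20.9484, payoff=22.7516, prob=0.050818
UDU: m=45.2364, payoff=0.0000, prob=0.142775
DUU: m=30.3600, payoff=13.3400, prob=0.142775
UUU: m=65.5600, payoff=0.0000, prob=0.401131
Price = Σ prob·payoff / R^3 = 4.902294 / 2.097152 = 2.3376

price = 2.3376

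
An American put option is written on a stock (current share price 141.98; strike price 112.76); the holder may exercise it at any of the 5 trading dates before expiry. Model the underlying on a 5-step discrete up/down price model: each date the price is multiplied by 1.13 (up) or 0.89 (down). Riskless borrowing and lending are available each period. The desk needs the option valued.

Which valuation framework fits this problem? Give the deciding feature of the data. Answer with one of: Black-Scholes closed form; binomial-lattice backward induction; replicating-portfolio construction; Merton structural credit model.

Key observation: the defining feature is the embedded early-exercise option across 5 discrete dates on the spot-141.98 tree; pricing the strike-112.76 put means working backward with an exercise test at every node.

framework: binomial-lattice backward induction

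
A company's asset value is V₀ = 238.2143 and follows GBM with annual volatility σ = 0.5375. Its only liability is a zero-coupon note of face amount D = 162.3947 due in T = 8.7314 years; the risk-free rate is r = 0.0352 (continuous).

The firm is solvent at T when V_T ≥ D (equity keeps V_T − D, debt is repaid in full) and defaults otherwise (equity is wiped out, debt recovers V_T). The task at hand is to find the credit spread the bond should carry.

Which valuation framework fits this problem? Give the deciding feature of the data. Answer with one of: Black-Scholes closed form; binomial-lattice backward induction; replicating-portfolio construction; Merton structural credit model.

Key observation: the data describe a firm's assets (V₀ = 238.2143, GBM) and a single zero-coupon debt of face 162.3947, so credit quantities follow from equity-as-call in the structural model.

framework: Merton structural credit model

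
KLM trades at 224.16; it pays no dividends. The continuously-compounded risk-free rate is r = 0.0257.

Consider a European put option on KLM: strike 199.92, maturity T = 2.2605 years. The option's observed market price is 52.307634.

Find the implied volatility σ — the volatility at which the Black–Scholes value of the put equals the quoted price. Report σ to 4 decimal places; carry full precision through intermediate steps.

sigma = 0.5728

At σ = 0.5728 the Black–Scholes value reproduces the quote:
σ√T = 0.5728·√2.2605 = 0.861202
d₁ = (ln(S/K) + (r+σ²/2)T) / (σ√T) = (ln(224.16/199.92) + (0.0257+0.5728²/2)·2.2605) / 0.861202 = (0.114443 + 0.428930) / 0.861202 = 0.630946
d₂ = d₁ − σ√T = 0.630946 − 0.861202 = -0.230256
e^{−rT} = 0.943560
N(−d₁) = 0.264038,  N(−d₂) = 0.591054
V = K·e^{−rT}·N(−d₂) − S·N(−d₁) = 111.494353 − 59.186719 = 52.307634 (matching the quote); vega is positive throughout, so no other σ reproduces this price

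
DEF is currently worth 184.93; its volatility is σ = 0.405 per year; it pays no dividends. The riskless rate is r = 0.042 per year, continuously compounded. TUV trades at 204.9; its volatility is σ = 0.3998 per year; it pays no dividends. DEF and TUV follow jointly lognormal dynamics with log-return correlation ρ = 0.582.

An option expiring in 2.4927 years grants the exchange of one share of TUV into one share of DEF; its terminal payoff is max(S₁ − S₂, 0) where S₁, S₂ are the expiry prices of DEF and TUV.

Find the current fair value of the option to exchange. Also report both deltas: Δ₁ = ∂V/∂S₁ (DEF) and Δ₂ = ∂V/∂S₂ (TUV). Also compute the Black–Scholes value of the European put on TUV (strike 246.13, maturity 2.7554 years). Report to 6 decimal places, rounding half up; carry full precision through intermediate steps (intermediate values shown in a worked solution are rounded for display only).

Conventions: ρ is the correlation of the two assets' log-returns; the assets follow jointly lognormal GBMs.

σ_eff = √(σ₁² + σ₂² − 2ρσ₁σ₂) = √(0.405² + 0.3998² − 2·0.582·0.405·0.3998) = 0.367956
d₁ = (ln(S₁/S₂) + (q₂ − q₁ + σ_eff²/2)T) / (σ_eff√T) = (ln(184.93/204.9) + (0.0 − 0.0 + 0.067696)·2.4927) / 0.580939 = 0.113954
d₂ = d₁ − σ_eff√T = 0.113954 − 0.580939 = -0.466985
N(d₁) = 0.545363,  N(d₂) = 0.320255
V = S₁·e^{−q₁T}·N(d₁) − S₂·e^{−q₂T}·N(d₂) = 100.853954 − 65.620321 = 35.233633
Δ₁ = e^{−q₁T}·N(d₁) = 0.545363;  Δ₂ = −e^{−q₂T}·N(d₂) = -0.320255
[vanilla: TUV put K=246.13]
σ√T = 0.3998·√2.7554 = 0.663644
d₁ = (ln(S/K) + (r+σ²/2)T) / (σ√T) = (ln(204.9/246.13) + (0.042+0.3998²/2)·2.7554) / 0.663644 = (-0.183338 + 0.335938) / 0.663644 = 0.229944
d₂ = d₁ − σ√T = 0.229944 − 0.663644 = -0.433700
e^{−rT} = 0.890719
N(−d₁) = 0.409068,  N(−d₂) = 0.667747
price = K·e^{−rT}·N(−d₂) − S·N(−d₁) = 146.391876 − 83.817997 = 62.573879

exchange price = 35.233633
Δ1 = 0.545363
Δ2 = -0.320255
price(TUV put K=246.13) = 62.573879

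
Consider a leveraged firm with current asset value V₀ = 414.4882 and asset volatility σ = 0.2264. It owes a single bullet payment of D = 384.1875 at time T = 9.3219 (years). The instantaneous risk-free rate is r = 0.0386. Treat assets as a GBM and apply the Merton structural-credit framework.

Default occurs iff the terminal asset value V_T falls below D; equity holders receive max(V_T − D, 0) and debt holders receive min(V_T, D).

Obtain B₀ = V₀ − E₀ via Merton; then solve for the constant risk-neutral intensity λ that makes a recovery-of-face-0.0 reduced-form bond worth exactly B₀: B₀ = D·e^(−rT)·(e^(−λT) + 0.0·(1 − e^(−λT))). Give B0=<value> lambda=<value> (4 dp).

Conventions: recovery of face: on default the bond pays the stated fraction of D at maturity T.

B0=232.2880 lambda=0.0154

Equity is a call on the firm's assets struck at D = 384.1875:
d₁ = [ln(V₀/D) + (r + σ²/2)T] / (σ√T)
   = [ln(414.4882/384.1875) + (0.0386 + 0.5·0.2264²)·9.3219] / (0.2264·√9.3219)
   = [0.075914 + 0.598731] / 0.691240 = 0.975993
d₂ = d₁ − σ√T = 0.975993 − 0.691240 = 0.284754
N(d₁) = 0.835466,  N(d₂) = 0.612084,  e^(−rT) = 0.697798
E₀ = V₀·N(d₁) − D·e^(−rT)·N(d₂)
   = 414.4882·0.835466 − 384.1875·0.697798·0.612084 = 182.200213
B₀ = V₀ − E₀ = 414.4882 − 182.200213 = 232.287987
e^(−λT) = (B₀·e^(rT)/D − 0)/(1 − 0) = (232.2880·1.433079/384.1875 − 0)/1 = 0.86647035
λ = −ln(0.86647035)/9.3219 = 0.015375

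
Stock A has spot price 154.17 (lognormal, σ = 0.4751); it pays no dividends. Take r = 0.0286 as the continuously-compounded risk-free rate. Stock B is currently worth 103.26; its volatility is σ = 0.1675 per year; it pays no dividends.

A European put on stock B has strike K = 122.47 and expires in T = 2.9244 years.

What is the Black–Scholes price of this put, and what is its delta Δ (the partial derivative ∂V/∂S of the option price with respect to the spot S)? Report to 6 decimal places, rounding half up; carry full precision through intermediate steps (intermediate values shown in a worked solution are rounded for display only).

price = 17.543876
Δ = -0.563730

σ√T = 0.1675·√2.9244 = 0.286440
d₁ = (ln(S/K) + (r+σ²/2)T) / (σ√T) = (ln(103.26/122.47) + (0.0286+0.1675²/2)·2.9244) / 0.286440 = (-0.170616 + 0.124662) / 0.286440 = -0.160433
d₂ = d₁ − σ√T = -0.160433 − 0.286440 = -0.446873
e^{−rT} = 0.919764
N(−d₁) = 0.563730,  N(−d₂) = 0.672516
Put price V = K·e^{−rT}·N(−d₂) − S·N(−d₁) = 75.754630 − 58.210754 = 17.543876
Δ = −N(−d₁) = -0.563730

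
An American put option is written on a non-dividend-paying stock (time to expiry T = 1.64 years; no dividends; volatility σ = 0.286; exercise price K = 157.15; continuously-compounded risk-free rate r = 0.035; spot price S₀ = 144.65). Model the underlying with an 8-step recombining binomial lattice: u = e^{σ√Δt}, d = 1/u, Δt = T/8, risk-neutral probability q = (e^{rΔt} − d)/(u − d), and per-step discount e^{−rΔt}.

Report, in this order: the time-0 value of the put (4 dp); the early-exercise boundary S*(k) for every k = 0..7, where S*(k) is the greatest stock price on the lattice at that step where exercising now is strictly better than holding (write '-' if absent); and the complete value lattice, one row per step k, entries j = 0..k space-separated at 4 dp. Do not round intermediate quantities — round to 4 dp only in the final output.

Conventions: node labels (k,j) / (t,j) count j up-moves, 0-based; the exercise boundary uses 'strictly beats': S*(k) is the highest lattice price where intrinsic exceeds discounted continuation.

params: Δt=0.20500 u=1.13825 d=0.87854 q=0.49540 e^(-rΔt)=0.99285
t_8 payoffs: 105.8146 90.6392 70.9777 45.5040 12.5000 0.0000 0.0000 0.0000 0.0000
t_7: node(7,0) S=58.4325 payoff=98.7175 vs cont=97.5939 → 98.7175 [stop]  node(7,1) S=75.7060 payoff=81.4440 vs cont=80.3205 → 81.4440 [stop]  node(7,2) S=98.0856 payoff=59.0644 vs cont=57.9408 → 59.0644 [stop]  node(7,3) S=127.0810 payoff=30.0690 vs cont=28.9454 → 30.0690 [stop]  node(7,4) S=164.6479 payoff=0.0000 vs cont=6.2624 → 6.2624 [wait]  node(7,5) S=213.3199 payoff=0.0000 vs cont=0.0000 → 0.0000 [wait]  node(7,6) S=276.3801 payoff=0.0000 vs cont=0.0000 → 0.0000 [wait]  node(7,7) S=358.0817 payoff=0.0000 vs cont=0.0000 → 0.0000 [wait]  ⇒ S*(7)=127.0810
t_6: node(6,0) S=66.5108 payoff=90.6392 vs cont=89.5156 → 90.6392 [stop]  node(6,1) S=86.1723 payoff=70.9777 vs cont=69.8542 → 70.9777 [stop]  node(6,2) S=111.6460 payoff=45.5040 vs cont=44.3805 → 45.5040 [stop]  node(6,3) S=144.6500 payoff=12.5000 vs cont=18.1446 → 18.1446 [wait]  node(6,4) S=187.4104 payoff=0.0000 vs cont=3.1374 → 3.1374 [wait]  node(6,5) S=242.8114 payoff=0.0000 vs cont=0.0000 → 0.0000 [wait]  node(6,6) S=314.5896 payoff=0.0000 vs cont=0.0000 → 0.0000 [wait]  ⇒ S*(6)=111.6460
t_5: node(5,0) S=75.7060 payoff=81.4440 vs cont=80.3205 → 81.4440 [stop]  node(5,1) S=98.0856 payoff=59.0644 vs cont=57.9408 → 59.0644 [stop]  node(5,2) S=127.0810 payoff=30.0690 vs cont=31.7218 → 31.7218 [wait]  node(5,3) S=164.6479 payoff=0.0000 vs cont=10.6335 → 10.6335 [wait]  node(5,4) S=213.3199 payoff=0.0000 vs cont=1.5718 → 1.5718 [wait]  node(5,5) S=276.3801 payoff=0.0000 vs cont=0.0000 → 0.0000 [wait]  ⇒ S*(5)=98.0856
t_4: node(4,0) S=86.1723 payoff=70.9777 vs cont=69.8542 → 70.9777 [stop]  node(4,1) S=111.6460 payoff=45.5040 vs cont=45.1934 → 45.5040 [stop]  node(4,2) S=144.6500 payoff=12.5000 vs cont=21.1226 → 21.1226 [wait]  node(4,3) S=187.4104 payoff=0.0000 vs cont=6.1004 → 6.1004 [wait]  node(4,4) S=242.8114 payoff=0.0000 vs cont=0.7875 → 0.7875 [wait]  ⇒ S*(4)=111.6460
t_3: node(3,0) S=98.0856 payoff=59.0644 vs cont=57.9408 → 59.0644 [stop]  node(3,1) S=127.0810 payoff=30.0690 vs cont=33.1865 → 33.1865 [wait]  node(3,2) S=164.6479 payoff=0.0000 vs cont=13.5828 → 13.5828 [wait]  node(3,3) S=213.3199 payoff=0.0000 vs cont=3.4436 → 3.4436 [wait]  ⇒ S*(3)=98.0856
t_2: node(2,0) S=111.6460 payoff=45.5040 vs cont=45.9139 → 45.9139 [wait]  node(2,1) S=144.6500 payoff=12.5000 vs cont=23.3070 → 23.3070 [wait]  node(2,2) S=187.4104 payoff=0.0000 vs cont=8.4987 → 8.4987 [wait]  ⇒ S*(2)=-
t_1: node(1,0) S=127.0810 payoff=30.0690 vs cont=34.4663 → 34.4663 [wait]  node(1,1) S=164.6479 payoff=0.0000 vs cont=15.8568 → 15.8568 [wait]  ⇒ S*(1)=-
t_0: node(0,0) S=144.6500 payoff=12.5000 vs cont=25.0667 → 25.0667 [wait]  ⇒ S*(0)=-

price = 25.0667
boundary = - - - 98.0856 111.6460 98.0856 111.6460 127.0810
tree:
25.0667
34.4663 15.8568
45.9139 23.3070 8.4987
59.0644 33.1865 13.5828 3.4436
70.9777 45.5040 21.1226 6.1004 0.7875
81.4440 59.0644 31.7218 10.6335 1.5718 0.0000
90.6392 70.9777 45.5040 18.1446 3.1374 0.0000 0.0000
98.7175 81.4440 59.0644 30.0690 6.2624 0.0000 0.0000 0.0000
105.8146 90.6392 70.9777 45.5040 12.5000 0.0000 0.0000 0.0000 0.0000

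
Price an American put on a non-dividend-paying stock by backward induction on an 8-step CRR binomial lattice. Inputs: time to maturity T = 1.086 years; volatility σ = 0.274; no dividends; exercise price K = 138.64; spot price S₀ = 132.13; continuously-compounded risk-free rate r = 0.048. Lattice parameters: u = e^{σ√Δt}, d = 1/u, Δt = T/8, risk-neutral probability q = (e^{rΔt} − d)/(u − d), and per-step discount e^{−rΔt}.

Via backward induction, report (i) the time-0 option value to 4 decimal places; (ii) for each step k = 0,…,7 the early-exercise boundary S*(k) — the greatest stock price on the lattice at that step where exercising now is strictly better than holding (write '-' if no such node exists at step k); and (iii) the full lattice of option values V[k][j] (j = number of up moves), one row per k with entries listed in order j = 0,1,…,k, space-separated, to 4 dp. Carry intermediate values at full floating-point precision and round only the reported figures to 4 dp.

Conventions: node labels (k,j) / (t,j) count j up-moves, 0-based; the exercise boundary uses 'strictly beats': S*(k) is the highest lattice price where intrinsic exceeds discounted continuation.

price = 15.9538
boundary = - - - 97.6048 107.9728 97.6048 107.9728 119.4423
tree:
15.9538
22.6015 9.6980
31.0064 14.7235 4.9384
41.0352 21.6584 8.1727 1.8583
50.4077 30.6672 13.1814 3.4098 0.3743
58.8802 41.0352 20.5630 6.1766 0.7645 0.0000
66.5391 50.4077 30.6672 11.0071 1.5611 0.0000 0.0000
73.4626 58.8802 41.0352 19.1977 3.1879 0.0000 0.0000 0.0000
79.7212 66.5391 50.4077 30.6672 6.5100 0.0000 0.0000 0.0000 0.0000

Δt=0.13575, u=1.10622, d=0.90398, q=0.50711, disc=e^(-rΔt)=0.99351
k=8 terminal: V=max(K-S,0) → 79.7212 66.5391 50.4077 30.6672 6.5100 0.0000 0.0000 0.0000 0.0000
k=7: j=0 S=65.1774 intr=73.4626 cont=72.5621 V=73.4626[EX]; j=1 S=79.7598 intr=58.8802 cont=57.9797 V=58.8802[EX]; j=2 S=97.6048 intr=41.0352 cont=40.1348 V=41.0352[EX]; j=3 S=119.4423 intr=19.1977 cont=18.2973 V=19.1977[EX]; j=4 S=146.1655 intr=0.0000 cont=3.1879 V=3.1879[hold]; j=5 S=178.8677 intr=0.0000 cont=0.0000 V=0.0000[hold]; j=6 S=218.8864 intr=0.0000 cont=0.0000 V=0.0000[hold]; j=7 S=267.8586 intr=0.0000 cont=0.0000 V=0.0000[hold]  S*(7)=119.4423
k=6: j=0 S=72.1009 intr=66.5391 cont=65.6387 V=66.5391[EX]; j=1 S=88.2323 intr=50.4077 cont=49.5073 V=50.4077[EX]; j=2 S=107.9728 intr=30.6672 cont=29.7667 V=30.6672[EX]; j=3 S=132.1300 intr=6.5100 cont=11.0071 V=11.0071[hold]; j=4 S=161.6919 intr=0.0000 cont=1.5611 V=1.5611[hold]; j=5 S=197.8679 intr=0.0000 cont=0.0000 V=0.0000[hold]; j=6 S=242.1376 intr=0.0000 cont=0.0000 V=0.0000[hold]  S*(6)=107.9728
k=5: j=0 S=79.7598 intr=58.8802 cont=57.9797 V=58.8802[EX]; j=1 S=97.6048 intr=41.0352 cont=40.1348 V=41.0352[EX]; j=2 S=119.4423 intr=19.1977 cont=20.5630 V=20.5630[hold]; j=3 S=146.1655 intr=0.0000 cont=6.1766 V=6.1766[hold]; j=4 S=178.8677 intr=0.0000 cont=0.7645 V=0.7645[hold]; j=5 S=218.8864 intr=0.0000 cont=0.0000 V=0.0000[hold]  S*(5)=97.6048
k=4: j=0 S=88.2323 intr=50.4077 cont=49.5073 V=50.4077[EX]; j=1 S=107.9728 intr=30.6672 cont=30.4546 V=30.6672[EX]; j=2 S=132.1300 intr=6.5100 cont=13.1814 V=13.1814[hold]; j=3 S=161.6919 intr=0.0000 cont=3.4098 V=3.4098[hold]; j=4 S=197.8679 intr=0.0000 cont=0.3743 V=0.3743[hold]  S*(4)=107.9728
k=3: j=0 S=97.6048 intr=41.0352 cont=40.1348 V=41.0352[EX]; j=1 S=119.4423 intr=19.1977 cont=21.6584 V=21.6584[hold]; j=2 S=146.1655 intr=0.0000 cont=8.1727 V=8.1727[hold]; j=3 S=178.8677 intr=0.0000 cont=1.8583 V=1.8583[hold]  S*(3)=97.6048
k=2: j=0 S=107.9728 intr=30.6672 cont=31.0064 V=31.0064[hold]; j=1 S=132.1300 intr=6.5100 cont=14.7235 V=14.7235[hold]; j=2 S=161.6919 intr=0.0000 cont=4.9384 V=4.9384[hold]  S*(2)=-
k=1: j=0 S=119.4423 intr=19.1977 cont=22.6015 V=22.6015[hold]; j=1 S=146.1655 intr=0.0000 cont=9.6980 V=9.6980[hold]  S*(1)=-
k=0: j=0 S=132.1300 intr=6.5100 cont=15.9538 V=15.9538[hold]  S*(0)=-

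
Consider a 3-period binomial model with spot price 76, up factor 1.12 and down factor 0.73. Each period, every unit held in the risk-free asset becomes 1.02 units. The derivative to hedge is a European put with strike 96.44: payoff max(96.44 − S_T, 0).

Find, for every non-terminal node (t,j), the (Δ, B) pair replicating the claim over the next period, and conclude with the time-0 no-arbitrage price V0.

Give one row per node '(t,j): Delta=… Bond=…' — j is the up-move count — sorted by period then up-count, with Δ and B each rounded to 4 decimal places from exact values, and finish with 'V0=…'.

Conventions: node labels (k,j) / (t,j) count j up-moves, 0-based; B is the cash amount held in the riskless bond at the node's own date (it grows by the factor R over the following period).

(0,0): Delta=-0.8147 Bond=80.7986
(1,0): Delta=-1.0000 Bond=92.6951
(1,1): Delta=-0.7731 Bond=78.8696
(2,0): Delta=-1.0000 Bond=94.5490
(2,1): Delta=-1.0000 Bond=94.5490
(2,2): Delta=-0.7220 Bond=75.5842
V0=18.8815

Under the risk-neutral measure, an up-move has probability p* = (R−d)/(u−d) = 0.7436 and values discount at R = 1.02.
At maturity the claim pays: V(3,0)=66.8747, V(3,1)=51.0796, V(3,2)=26.8459, V(3,3)=0.0000
  t=2,j=0: stock 40.5004 → up 45.3604 (V=51.0796), down 29.5653 (V=66.8747). Price 54.0486; hedge Δ=-1.0000, bond B=94.5490.
  t=2,j=1: stock 62.1376 → up 69.5941 (V=26.8459), down 45.3604 (V=51.0796). Price 32.4114; hedge Δ=-1.0000, bond B=94.5490.
  t=2,j=2: stock 95.3344 → up 106.7745 (V=0.0000), down 69.5941 (V=26.8459). Price 6.7486; hedge Δ=-0.7220, bond B=75.5842.
  t=1,j=0: stock 55.4800 → up 62.1376 (V=32.4114), down 40.5004 (V=54.0486). Price 37.2151; hedge Δ=-1.0000, bond B=92.6951.
  t=1,j=1: stock 85.1200 → up 95.3344 (V=6.7486), down 62.1376 (V=32.4114). Price 13.0675; hedge Δ=-0.7731, bond B=78.8696.
  t=0,j=0: stock 76.0000 → up 85.1200 (V=13.0675), down 55.4800 (V=37.2151). Price 18.8815; hedge Δ=-0.8147, bond B=80.7986.
Sanity check at the root: Δ(0,0)·S0 + B(0,0) reproduces V0 = 18.8815.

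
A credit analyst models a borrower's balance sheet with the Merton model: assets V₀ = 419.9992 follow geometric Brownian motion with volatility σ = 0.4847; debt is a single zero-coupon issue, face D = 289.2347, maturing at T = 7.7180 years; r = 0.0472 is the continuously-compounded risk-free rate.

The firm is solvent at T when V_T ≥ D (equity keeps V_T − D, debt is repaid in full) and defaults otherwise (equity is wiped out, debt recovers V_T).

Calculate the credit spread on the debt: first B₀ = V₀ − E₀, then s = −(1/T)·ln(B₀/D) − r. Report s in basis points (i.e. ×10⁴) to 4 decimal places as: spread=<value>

Equity is a call on the firm's assets struck at D = 289.2347:
d₁ = [ln(V₀/D) + (r + σ²/2)T] / (σ√T)
   = [ln(419.9992/289.2347) + (0.0472 + 0.5·0.4847²)·7.7180] / (0.4847·√7.7180)
   = [0.373014 + 1.270900] / 1.346559 = 1.220826
d₂ = d₁ − σ√T = 1.220826 − 1.346559 = -0.125733
N(d₁) = 0.888924,  N(d₂) = 0.449972,  e^(−rT) = 0.694690
E₀ = V₀·N(d₁) − D·e^(−rT)·N(d₂)
   = 419.9992·0.888924 − 289.2347·0.694690·0.449972 = 282.935290
B₀ = V₀ − E₀ = 419.9992 − 282.935290 = 137.063910
spread = −(1/T)·ln(B₀/D) − r = −(1/7.7180)·ln(137.063910/289.2347) − 0.0472 = 0.04955967
in basis points: 0.04955967 × 10⁴ = 495.5967 bp

spread=495.5967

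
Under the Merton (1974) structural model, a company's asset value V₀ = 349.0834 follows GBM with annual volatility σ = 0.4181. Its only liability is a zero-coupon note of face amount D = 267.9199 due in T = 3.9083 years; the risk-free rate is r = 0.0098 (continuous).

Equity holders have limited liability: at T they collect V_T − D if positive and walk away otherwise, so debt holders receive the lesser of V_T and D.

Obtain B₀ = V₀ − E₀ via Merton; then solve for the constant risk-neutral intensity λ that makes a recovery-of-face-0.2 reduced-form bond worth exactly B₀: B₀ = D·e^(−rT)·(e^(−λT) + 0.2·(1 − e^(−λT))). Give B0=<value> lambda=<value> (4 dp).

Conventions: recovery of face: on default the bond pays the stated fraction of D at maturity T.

B0=200.1322 lambda=0.0840

Apply the equity-as-call identities (strike 267.9199, horizon 3.9083 years):
d₁ = [ln(V₀/D) + (r + σ²/2)T] / (σ√T)
   = [ln(349.0834/267.9199) + (0.0098 + 0.5·0.4181²)·3.9083] / (0.4181·√3.9083)
   = [0.264623 + 0.379902] / 0.826559 = 0.779768
d₂ = d₁ − σ√T = 0.779768 − 0.826559 = -0.046792
N(d₁) = 0.782236,  N(d₂) = 0.481340,  e^(−rT) = 0.962423
E₀ = V₀·N(d₁) − D·e^(−rT)·N(d₂)
   = 349.0834·0.782236 − 267.9199·0.962423·0.481340 = 148.951177
B₀ = V₀ − E₀ = 349.0834 − 148.951177 = 200.132223
e^(−λT) = (B₀·e^(rT)/D − 0.2)/(1 − 0.2) = (200.1322·1.039044/267.9199 − 0.2)/0.8 = 0.72018838
λ = −ln(0.72018838)/3.9083 = 0.083986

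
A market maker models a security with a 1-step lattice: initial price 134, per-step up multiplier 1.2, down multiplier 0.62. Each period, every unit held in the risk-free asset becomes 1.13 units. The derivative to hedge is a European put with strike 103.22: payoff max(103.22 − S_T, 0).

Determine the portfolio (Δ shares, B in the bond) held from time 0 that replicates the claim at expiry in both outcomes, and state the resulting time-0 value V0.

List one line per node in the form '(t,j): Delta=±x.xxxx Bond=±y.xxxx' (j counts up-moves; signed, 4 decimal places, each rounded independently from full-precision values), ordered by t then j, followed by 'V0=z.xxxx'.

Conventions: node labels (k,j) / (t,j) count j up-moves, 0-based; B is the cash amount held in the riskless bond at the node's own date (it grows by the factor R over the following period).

(0,0): Delta=-0.2591 Bond=36.8752
V0=2.1511

Since d<R<u, set p* = (R−d)/(u−d) = 0.8793; price each node as the discounted p*-expectation of its children.
Payoffs at expiry: V(1,0)=20.1400, V(1,1)=0.0000
(0,0): S=134.0000. Δ = (V_up−V_dn)/(S_up−S_dn) = (0.0000−20.1400)/(160.8000−83.0800) = -0.2591. V = [p*·0.0000 + (1−p*)·20.1400]/1.13 = 2.1511. B = V − Δ·S = 36.8752.
Sanity check at the root: Δ(0,0)·S0 + B(0,0) reproduces V0 = 2.1511.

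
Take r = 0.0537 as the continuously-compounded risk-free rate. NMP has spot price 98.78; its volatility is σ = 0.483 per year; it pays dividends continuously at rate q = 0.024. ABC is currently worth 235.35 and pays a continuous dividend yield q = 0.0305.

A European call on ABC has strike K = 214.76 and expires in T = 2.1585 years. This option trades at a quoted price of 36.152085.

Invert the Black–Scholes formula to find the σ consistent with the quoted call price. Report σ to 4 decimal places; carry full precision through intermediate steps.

sigma = 0.1496

At σ = 0.1496 the Black–Scholes value reproduces the quote:
σ√T = 0.1496·√2.1585 = 0.219790
d₁ = (ln(S/K) + (r−q+σ²/2)T) / (σ√T) = (ln(235.35/214.76) + (0.0537−0.0305+0.1496²/2)·2.1585) / 0.219790 = (0.091553 + 0.074231) / 0.219790 = 0.754282
d₂ = d₁ − σ√T = 0.754282 − 0.219790 = 0.534493
e^{−rT} = 0.890554
e^{−qT} = 0.936286
N(d₁) = 0.774660,  N(d₂) = 0.703500
V = S·e^{−qT}·N(d₁) − K·e^{−rT}·N(d₂) = 170.700184 − 134.548099 = 36.152085 (equal to the quote); since ∂V/∂σ > 0 for all σ, the implied volatility is unique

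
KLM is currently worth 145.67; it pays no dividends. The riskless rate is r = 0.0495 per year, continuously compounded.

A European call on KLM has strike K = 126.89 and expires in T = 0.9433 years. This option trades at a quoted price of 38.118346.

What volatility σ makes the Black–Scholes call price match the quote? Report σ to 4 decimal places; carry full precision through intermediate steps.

sigma = 0.4667

At σ = 0.4667 the Black–Scholes value reproduces the quote:
σ√T = 0.4667·√0.9433 = 0.453276
d₁ = (ln(S/K) + (r+σ²/2)T) / (σ√T) = (ln(145.67/126.89) + (0.0495+0.4667²/2)·0.9433) / 0.453276 = (0.138023 + 0.149423) / 0.453276 = 0.634153
d₂ = d₁ − σ√T = 0.634153 − 0.453276 = 0.180877
e^{−rT} = 0.954380
N(d₁) = 0.737009,  N(d₂) = 0.571768
V = S·N(d₁) − K·e^{−rT}·N(d₂) = 107.360155 − 69.241809 = 38.118346 (the observed quote) — the price is monotone increasing in volatility, hence this σ is the only solution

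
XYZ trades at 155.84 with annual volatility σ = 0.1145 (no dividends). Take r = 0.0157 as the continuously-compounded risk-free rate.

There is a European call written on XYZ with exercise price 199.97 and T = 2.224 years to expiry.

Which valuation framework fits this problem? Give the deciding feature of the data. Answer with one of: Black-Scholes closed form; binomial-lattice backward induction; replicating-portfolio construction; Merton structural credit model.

Key observation: a European-exercise option on XYZ struck at 199.97 — a GBM underlying with constant parameters — admits an analytic price: the data contain no early exercise, no discrete tree, no debt structure.

framework: Black-Scholes closed form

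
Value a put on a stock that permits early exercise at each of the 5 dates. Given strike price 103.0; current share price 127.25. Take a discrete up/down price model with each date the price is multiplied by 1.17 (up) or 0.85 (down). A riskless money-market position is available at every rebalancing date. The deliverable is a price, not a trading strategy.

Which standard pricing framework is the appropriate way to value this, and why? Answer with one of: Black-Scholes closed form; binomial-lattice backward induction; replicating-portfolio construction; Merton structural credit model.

Key observation: the put (strike 103 on spot 127.25) is American-style on a 5-step discrete price model, so the early-exercise decision at every node requires stepwise backward valuation — a closed form cannot price the exercise right.

framework: binomial-lattice backward induction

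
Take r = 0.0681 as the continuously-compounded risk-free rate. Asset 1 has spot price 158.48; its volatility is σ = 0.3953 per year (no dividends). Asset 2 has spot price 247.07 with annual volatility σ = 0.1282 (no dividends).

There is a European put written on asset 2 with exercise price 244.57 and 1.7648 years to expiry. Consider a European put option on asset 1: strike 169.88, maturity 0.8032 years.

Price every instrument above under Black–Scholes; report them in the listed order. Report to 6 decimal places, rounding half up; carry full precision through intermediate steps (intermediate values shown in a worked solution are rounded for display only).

price(asset 2 put K=244.57) = 5.024256
price(asset 1 put K=169.88) = 23.645892

[asset 2 put K=244.57]
σ√T = 0.1282·√1.7648 = 0.170308
d₁ = (ln(S/K) + (r+σ²/2)T) / (σ√T) = (ln(247.07/244.57) + (0.0681+0.1282²/2)·1.7648) / 0.170308 = (0.010170 + 0.134685) / 0.170308 = 0.850549
d₂ = d₁ − σ√T = 0.850549 − 0.170308 = 0.680240
e^{−rT} = 0.886758
N(−d₁) = 0.197510,  N(−d₂) = 0.248176
price = K·e^{−rT}·N(−d₂) − S·N(−d₁) = 53.823073 − 48.798817 = 5.024256
[asset 1 put K=169.88]
σ√T = 0.3953·√0.8032 = 0.354273
d₁ = (ln(S/K) + (r+σ²/2)T) / (σ√T) = (ln(158.48/169.88) + (0.0681+0.3953²/2)·0.8032) / 0.354273 = (-0.069464 + 0.117453) / 0.354273 = 0.135457
d₂ = d₁ − σ√T = 0.135457 − 0.354273 = -0.218816
e^{−rT} = 0.946771
N(−d₁) = 0.446125,  N(−d₂) = 0.586603
price = K·e^{−rT}·N(−d₂) − S·N(−d₁) = 94.347818 − 70.701926 = 23.645892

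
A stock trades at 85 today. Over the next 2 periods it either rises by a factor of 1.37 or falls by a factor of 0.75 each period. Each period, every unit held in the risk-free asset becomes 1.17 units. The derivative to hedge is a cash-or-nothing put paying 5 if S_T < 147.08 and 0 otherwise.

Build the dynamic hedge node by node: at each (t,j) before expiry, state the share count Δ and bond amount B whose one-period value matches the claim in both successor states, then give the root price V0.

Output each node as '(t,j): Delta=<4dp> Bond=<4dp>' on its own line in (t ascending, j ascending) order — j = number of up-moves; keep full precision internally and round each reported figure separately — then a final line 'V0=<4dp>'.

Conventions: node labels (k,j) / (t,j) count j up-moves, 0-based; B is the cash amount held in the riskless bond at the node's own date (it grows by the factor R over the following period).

(0,0): Delta=-0.0549 Bond=6.6457
(1,0): Delta=0.0000 Bond=4.2735
(1,1): Delta=-0.0693 Bond=9.4431
V0=1.9764

No-arbitrage ⇒ martingale measure with p* = (R−d)/(u−d) = 0.6774.
Terminal payoffs: V(2,0)=5.0000, V(2,1)=5.0000, V(2,2)=0.0000
  t=1,j=0: stock 63.7500 → up 87.3375 (V=5.0000), down 47.8125 (V=5.0000). Price 4.2735; hedge Δ=0.0000, bond B=4.2735.
  t=1,j=1: stock 116.4500 → up 159.5365 (V=0.0000), down 87.3375 (V=5.0000). Price 1.3785; hedge Δ=-0.0693, bond B=9.4431.
  t=0,j=0: stock 85.0000 → up 116.4500 (V=1.3785), down 63.7500 (V=4.2735). Price 1.9764; hedge Δ=-0.0549, bond B=6.6457.
As a check, the time-0 holding Δ(0,0)·S0 + B(0,0) comes to 1.9764 — exactly V0.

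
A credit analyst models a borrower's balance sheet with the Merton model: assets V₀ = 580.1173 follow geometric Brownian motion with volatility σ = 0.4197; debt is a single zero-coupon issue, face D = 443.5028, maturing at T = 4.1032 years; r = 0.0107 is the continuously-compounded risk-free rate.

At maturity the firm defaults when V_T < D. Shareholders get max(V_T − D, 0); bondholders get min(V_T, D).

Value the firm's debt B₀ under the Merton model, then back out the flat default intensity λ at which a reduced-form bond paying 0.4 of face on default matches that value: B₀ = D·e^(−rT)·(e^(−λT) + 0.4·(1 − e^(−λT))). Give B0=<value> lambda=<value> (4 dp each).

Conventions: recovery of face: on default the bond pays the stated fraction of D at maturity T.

Work the structural quantities from V₀ = 580.1173 against face 443.5028:
d₁ = [ln(V₀/D) + (r + σ²/2)T] / (σ√T)
   = [ln(580.1173/443.5028) + (0.0107 + 0.5·0.4197²)·4.1032] / (0.4197·√4.1032)
   = [0.268526 + 0.405290] / 0.850159 = 0.792576
d₂ = d₁ − σ√T = 0.792576 − 0.850159 = -0.057583
N(d₁) = 0.785988,  N(d₂) = 0.477040,  e^(−rT) = 0.957046
E₀ = V₀·N(d₁) − D·e^(−rT)·N(d₂)
   = 580.1173·0.785988 − 443.5028·0.957046·0.477040 = 253.484086
B₀ = V₀ − E₀ = 580.1173 − 253.484086 = 326.633214
e^(−λT) = (B₀·e^(rT)/D − 0.4)/(1 − 0.4) = (326.6332·1.044882/443.5028 − 0.4)/0.6 = 0.61590038
λ = −ln(0.61590038)/4.1032 = 0.118120

B0=326.6332 lambda=0.1181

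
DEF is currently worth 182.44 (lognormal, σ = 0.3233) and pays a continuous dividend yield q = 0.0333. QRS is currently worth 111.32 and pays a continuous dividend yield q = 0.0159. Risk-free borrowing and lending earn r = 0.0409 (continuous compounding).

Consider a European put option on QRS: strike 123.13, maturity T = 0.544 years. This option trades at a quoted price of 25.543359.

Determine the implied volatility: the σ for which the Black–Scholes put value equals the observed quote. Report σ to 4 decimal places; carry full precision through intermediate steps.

sigma = 0.5976

At σ = 0.5976 the Black–Scholes value reproduces the quote:
σ√T = 0.5976·√0.544 = 0.440768
d₁ = (ln(S/K) + (r−q+σ²/2)T) / (σ√T) = (ln(111.32/123.13) + (0.0409−0.0159+0.5976²/2)·0.544) / 0.440768 = (-0.100832 + 0.110738) / 0.440768 = 0.022475
d₂ = d₁ − σ√T = 0.022475 − 0.440768 = -0.418293
e^{−rT} = 0.977996
e^{−qT} = 0.991388
N(−d₁) = 0.491034,  N(−d₂) = 0.662133
V = K·e^{−rT}·N(−d₂) − S·e^{−qT}·N(−d₁) = 79.734540 − 54.191181 = 25.543359 (the observed quote) — the price is monotone increasing in volatility, hence this σ is the only solution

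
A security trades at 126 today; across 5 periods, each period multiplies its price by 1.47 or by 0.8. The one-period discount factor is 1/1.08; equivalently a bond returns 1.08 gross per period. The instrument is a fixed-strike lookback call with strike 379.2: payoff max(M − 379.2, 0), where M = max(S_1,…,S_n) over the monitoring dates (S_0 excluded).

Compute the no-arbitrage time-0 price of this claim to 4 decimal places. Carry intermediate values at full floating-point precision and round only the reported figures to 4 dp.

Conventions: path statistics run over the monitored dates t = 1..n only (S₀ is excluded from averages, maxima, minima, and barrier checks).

price = 11.5170

Risk-neutral up-probability p* = (R−d)/(u−d) = (1.08−0.8)/(1.47−0.8) = 0.4179; the claim prices as the p*-weighted sum of path payoffs discounted by R^5.
Enumerate all 2^5 = 32 price paths (U = up ×1.47, D = down ×0.8); each path with k up-moves has probability p*^k·(1−p*)^(5−k).
DDDDD: M=100.8000, payoff=0.0000, prob=0.066827
UDDDD: M=185.2200, payoff=0.0000, prob=0.047978
DUDDD: M=148.1760, payoff=0.0000, prob=0.047978
UUDDD: M=272.2734, payoff=0.0000, prob=0.034446
DDUDD: M=118.5408, payoff=0.0000, prob=0.047978
UDUDD: M=217.8187, payoff=0.0000, prob=0.034446
DUUDD: M=217.8187, payoff=0.0000, prob=0.034446
UUUDD: M=400.2419, payoff=21.0419, prob=0.024730
DDDUD: M=100.8000, payoff=0.0000, prob=0.047978
UDDUD: M=185.2200, payoff=0.0000, prob=0.034446
DUDUD: M=174.2550, payoff=0.0000, prob=0.034446
UUDUD: M=320.1935, payoff=0.0000, prob=0.024730
DDUUD: M=174.2550, payoff=0.0000, prob=0.034446
UDUUD: M=320.1935, payoff=0.0000, prob=0.024730
DUUUD: M=320.1935, payoff=0.0000, prob=0.024730
UUUUD: M=588.3556, payoff=209.1556, prob=0.017755
DDDDU: M=100.8000, payoff=0.0000, prob=0.047978
UDDDU: M=185.2200, payoff=0.0000, prob=0.034446
DUDDU: M=148.1760, payoff=0.0000, prob=0.034446
UUDDU: M=272.2734, payoff=0.0000, prob=0.024730
DDUDU: M=139.4040, payoff=0.0000, prob=0.034446
UDUDU: M=256.1548, payoff=0.0000, prob=0.024730
DUUDU: M=256.1548, payoff=0.0000, prob=0.024730
UUUDU: M=470.6845, payoff=91.4845, prob=0.017755
DDDUU: M=139.4040, payoff=0.0000, prob=0.034446
UDDUU: M=256.1548, payoff=0.0000, prob=0.024730
DUDUU: M=256.1548, payoff=0.0000, prob=0.024730
UUDUU: M=470.6845, payoff=91.4845, prob=0.017755
DDUUU: M=256.1548, payoff=0.0000, prob=0.024730
UDUUU: M=470.6845, payoff=91.4845, prob=0.017755
DUUUU: M=470.6845, payoff=91.4845, prob=0.017755
UUUUU: M=864.8827, payoff=485.6827, prob=0.012747
Price = Σ prob·payoff / R^5 = 16.922319 / 1.469328 = 11.5170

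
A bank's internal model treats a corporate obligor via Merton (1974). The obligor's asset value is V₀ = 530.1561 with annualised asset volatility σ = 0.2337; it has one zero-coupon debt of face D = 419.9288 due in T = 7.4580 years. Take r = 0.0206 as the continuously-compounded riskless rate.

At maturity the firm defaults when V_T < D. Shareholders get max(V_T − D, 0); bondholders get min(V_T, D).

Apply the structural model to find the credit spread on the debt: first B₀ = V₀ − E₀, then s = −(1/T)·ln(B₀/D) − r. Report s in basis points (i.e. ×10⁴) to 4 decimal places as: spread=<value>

spread=180.3619

Work the structural quantities from V₀ = 530.1561 against face 419.9288:
d₁ = [ln(V₀/D) + (r + σ²/2)T] / (σ√T)
   = [ln(530.1561/419.9288) + (0.0206 + 0.5·0.2337²)·7.4580] / (0.2337·√7.4580)
   = [0.233086 + 0.357297] / 0.638219 = 0.925047
d₂ = d₁ − σ√T = 0.925047 − 0.638219 = 0.286828
N(d₁) = 0.822529,  N(d₂) = 0.612878,  e^(−rT) = 0.857585
E₀ = V₀·N(d₁) − D·e^(−rT)·N(d₂)
   = 530.1561·0.822529 − 419.9288·0.857585·0.612878 = 215.356440
B₀ = V₀ − E₀ = 530.1561 − 215.356440 = 314.799660
spread = −(1/T)·ln(B₀/D) − r = −(1/7.4580)·ln(314.799660/419.9288) − 0.0206 = 0.01803619
in basis points: 0.01803619 × 10⁴ = 180.3619 bp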